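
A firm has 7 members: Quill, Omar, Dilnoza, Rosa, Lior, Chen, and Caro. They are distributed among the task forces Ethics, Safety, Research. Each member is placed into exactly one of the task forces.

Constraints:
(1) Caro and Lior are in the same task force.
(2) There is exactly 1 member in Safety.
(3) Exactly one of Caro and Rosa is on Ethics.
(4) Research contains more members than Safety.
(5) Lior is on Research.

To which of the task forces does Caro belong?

Caro: Research

From (5): Lior ∈ Research.
(1): Caro matches Lior: Caro ∉ Ethics.
(1): Caro matches Lior: Caro ∉ Safety.
(1): Caro matches Lior: Caro ∈ Research.
(3) (exactly one): Rosa ∈ Ethics.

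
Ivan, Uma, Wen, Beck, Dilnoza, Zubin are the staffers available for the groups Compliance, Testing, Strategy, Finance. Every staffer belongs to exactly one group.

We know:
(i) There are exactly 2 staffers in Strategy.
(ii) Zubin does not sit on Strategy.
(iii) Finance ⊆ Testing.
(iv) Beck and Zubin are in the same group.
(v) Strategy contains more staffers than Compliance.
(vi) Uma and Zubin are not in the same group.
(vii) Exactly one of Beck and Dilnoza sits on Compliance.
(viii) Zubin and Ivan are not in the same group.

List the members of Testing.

Testing = {Beck, Wen, Zubin}

From (ii): Zubin ∉ Strategy.
(iv): Beck matches Zubin: Beck ∉ Strategy.
Suppose Ivan ∈ Testing: no assignment then satisfies all the clues, so Ivan ∉ Testing.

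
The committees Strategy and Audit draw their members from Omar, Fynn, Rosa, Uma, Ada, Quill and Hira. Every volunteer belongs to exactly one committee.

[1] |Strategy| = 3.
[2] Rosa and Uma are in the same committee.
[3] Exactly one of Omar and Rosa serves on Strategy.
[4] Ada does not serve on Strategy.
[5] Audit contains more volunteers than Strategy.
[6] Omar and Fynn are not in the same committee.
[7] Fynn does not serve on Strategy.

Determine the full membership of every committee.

From (4): Ada ∉ Strategy.
From (7): Fynn ∉ Strategy.
Only one committee left: Fynn ∈ Audit.
Only one committee left: Ada ∈ Audit.
(6): Omar ∉ Audit.
Only one committee left: Omar ∈ Strategy.
(3) (exactly one): Rosa ∉ Strategy.
Only one committee left: Rosa ∈ Audit.
(2): Uma matches Rosa: Uma ∉ Strategy.
(2): Uma matches Rosa: Uma ∈ Audit.
(1): only 3 candidates remain for Strategy, so all are in.

Strategy = {Hira, Omar, Quill}; Audit = {Ada, Fynn, Rosa, Uma}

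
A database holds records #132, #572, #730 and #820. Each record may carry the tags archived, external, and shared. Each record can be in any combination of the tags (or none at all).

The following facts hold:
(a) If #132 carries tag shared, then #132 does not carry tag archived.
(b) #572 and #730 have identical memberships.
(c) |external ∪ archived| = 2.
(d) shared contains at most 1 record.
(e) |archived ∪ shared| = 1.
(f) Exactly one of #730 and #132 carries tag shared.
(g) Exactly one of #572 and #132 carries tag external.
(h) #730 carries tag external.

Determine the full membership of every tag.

archived = {}; external = {#572, #730}; shared = {#132}

From (h): #730 ∈ external.
(b): #572 matches #730: #572 ∈ external.
(g) (exactly one): #132 ∉ external.
Suppose #132 ∈ archived: no assignment then satisfies all the clues, so #132 ∉ archived.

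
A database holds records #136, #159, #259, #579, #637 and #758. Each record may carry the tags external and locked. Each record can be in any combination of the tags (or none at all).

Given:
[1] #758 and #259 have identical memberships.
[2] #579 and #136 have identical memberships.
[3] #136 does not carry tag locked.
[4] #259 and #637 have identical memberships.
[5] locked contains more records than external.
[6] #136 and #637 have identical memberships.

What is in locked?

From (3): #136 ∉ locked.
(2): #579 matches #136: #579 ∉ locked.
(6): #637 matches #136: #637 ∉ locked.
(4): #259 matches #637: #259 ∉ locked.
(1): #758 matches #259: #758 ∉ locked.
Suppose #159 ∉ locked: no assignment then satisfies all the clues, so #159 ∈ locked.

locked = {#159}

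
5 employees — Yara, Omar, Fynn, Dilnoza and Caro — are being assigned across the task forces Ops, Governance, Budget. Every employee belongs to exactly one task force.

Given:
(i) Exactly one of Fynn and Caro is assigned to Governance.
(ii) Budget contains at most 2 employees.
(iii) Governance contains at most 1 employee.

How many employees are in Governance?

1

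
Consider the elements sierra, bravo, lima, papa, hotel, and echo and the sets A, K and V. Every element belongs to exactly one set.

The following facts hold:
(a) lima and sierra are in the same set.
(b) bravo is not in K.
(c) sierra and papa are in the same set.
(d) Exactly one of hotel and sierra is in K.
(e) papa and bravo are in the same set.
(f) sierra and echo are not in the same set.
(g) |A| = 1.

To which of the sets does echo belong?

echo: A

From (b): bravo ∉ K.
(e): papa matches bravo: papa ∉ K.
(c): sierra matches papa: sierra ∉ K.
(d) (exactly one): hotel ∈ K.
(a): lima matches sierra: lima ∉ K.
Suppose echo ∉ A: no assignment then satisfies all the clues, so echo ∈ A.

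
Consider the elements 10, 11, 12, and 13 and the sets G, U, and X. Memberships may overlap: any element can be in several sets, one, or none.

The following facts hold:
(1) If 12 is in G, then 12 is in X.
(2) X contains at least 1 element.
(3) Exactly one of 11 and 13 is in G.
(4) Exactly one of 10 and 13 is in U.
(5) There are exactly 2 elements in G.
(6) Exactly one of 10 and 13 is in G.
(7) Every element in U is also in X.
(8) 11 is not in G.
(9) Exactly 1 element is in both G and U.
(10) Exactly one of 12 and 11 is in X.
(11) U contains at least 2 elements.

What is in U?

U = {10, 12}

From (8): 11 ∉ G.
(3) (exactly one): 13 ∈ G.
(6) (exactly one): 10 ∉ G.
(5): only 2 candidates remain for G, so all are in.
(1): 12 ∈ X.
(10) (exactly one): 11 ∉ X.
(7) contrapositive: 11 ∉ U.
Suppose 10 ∉ U: no assignment then satisfies all the clues, so 10 ∈ U.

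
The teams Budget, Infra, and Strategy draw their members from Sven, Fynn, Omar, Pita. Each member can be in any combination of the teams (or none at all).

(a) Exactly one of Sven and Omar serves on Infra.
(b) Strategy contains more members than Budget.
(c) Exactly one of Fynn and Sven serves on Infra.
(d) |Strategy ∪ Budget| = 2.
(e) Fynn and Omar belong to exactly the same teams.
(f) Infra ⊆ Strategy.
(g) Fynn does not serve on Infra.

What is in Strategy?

Strategy = {Pita, Sven}

From (g): Fynn ∉ Infra.
(c) (exactly one): Sven ∈ Infra.
(e): Omar matches Fynn: Omar ∉ Infra.
(f) with Sven ∈ Infra: Sven ∈ Strategy.
Suppose Fynn ∈ Strategy: no assignment then satisfies all the clues, so Fynn ∉ Strategy.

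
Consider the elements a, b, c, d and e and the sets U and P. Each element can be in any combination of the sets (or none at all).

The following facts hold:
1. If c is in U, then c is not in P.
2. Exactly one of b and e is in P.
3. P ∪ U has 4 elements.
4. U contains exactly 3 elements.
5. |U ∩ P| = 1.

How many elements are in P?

2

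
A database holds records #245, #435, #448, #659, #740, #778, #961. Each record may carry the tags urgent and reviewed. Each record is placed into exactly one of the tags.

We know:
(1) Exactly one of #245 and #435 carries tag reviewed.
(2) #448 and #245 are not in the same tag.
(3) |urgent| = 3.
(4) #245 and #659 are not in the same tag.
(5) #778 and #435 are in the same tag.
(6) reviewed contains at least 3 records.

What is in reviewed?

reviewed = {#435, #448, #659, #778}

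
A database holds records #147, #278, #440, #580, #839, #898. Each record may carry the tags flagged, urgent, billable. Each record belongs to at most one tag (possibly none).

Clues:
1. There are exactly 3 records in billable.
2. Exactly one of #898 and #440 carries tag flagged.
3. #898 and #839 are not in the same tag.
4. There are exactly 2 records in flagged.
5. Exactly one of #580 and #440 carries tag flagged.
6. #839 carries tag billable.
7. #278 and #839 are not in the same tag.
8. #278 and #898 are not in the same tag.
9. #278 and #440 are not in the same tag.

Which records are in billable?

billable = {#147, #440, #839}

From (6): #839 ∈ billable.
(3): #898 ∉ billable.
(7): #278 ∉ billable.
Suppose #147 ∉ billable: no assignment then satisfies all the clues, so #147 ∈ billable.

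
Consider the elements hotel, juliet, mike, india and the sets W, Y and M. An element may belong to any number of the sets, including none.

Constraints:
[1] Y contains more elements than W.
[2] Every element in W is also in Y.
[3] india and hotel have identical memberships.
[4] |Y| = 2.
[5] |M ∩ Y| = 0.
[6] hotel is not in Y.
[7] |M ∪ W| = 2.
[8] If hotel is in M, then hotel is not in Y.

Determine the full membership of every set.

W = {}; Y = {juliet, mike}; M = {hotel, india}

From (6): hotel ∉ Y.
(2) contrapositive: hotel ∉ W.
(3): india matches hotel: india ∉ W.
(3): india matches hotel: india ∉ Y.
(4): only 2 candidates remain for Y, so all are in.
Suppose hotel ∉ M: no assignment then satisfies all the clues, so hotel ∈ M.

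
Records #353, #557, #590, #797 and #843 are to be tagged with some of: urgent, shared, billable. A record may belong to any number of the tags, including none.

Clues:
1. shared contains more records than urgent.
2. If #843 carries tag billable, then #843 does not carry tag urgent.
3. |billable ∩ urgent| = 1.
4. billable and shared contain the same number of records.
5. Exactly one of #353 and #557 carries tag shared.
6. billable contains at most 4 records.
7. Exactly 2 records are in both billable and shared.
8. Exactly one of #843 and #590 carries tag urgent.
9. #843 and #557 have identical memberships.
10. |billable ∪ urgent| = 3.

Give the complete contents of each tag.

urgent = {#590}; shared = {#557, #797, #843}; billable = {#557, #590, #843}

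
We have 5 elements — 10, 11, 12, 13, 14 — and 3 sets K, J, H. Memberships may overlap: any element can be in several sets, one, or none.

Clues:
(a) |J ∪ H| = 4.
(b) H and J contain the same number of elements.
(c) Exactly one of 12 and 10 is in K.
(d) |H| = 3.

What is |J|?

3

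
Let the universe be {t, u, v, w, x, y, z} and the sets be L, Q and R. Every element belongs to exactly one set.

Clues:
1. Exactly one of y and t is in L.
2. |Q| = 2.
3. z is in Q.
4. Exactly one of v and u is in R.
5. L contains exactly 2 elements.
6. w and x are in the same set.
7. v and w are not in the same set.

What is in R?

R = {u, w, x}

From (3): z ∈ Q.
Suppose t ∈ R: no assignment then satisfies all the clues, so t ∉ R.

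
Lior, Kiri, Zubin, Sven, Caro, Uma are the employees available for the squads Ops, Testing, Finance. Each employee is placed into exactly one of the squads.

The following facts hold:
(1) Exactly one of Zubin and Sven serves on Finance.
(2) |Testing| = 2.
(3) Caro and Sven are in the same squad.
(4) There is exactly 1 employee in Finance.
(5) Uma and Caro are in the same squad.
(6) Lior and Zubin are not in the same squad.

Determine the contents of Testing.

Testing = {Kiri, Lior}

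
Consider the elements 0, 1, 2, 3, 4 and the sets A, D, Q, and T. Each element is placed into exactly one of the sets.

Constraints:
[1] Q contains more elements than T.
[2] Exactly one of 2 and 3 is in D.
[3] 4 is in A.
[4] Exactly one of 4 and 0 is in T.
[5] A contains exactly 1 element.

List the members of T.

T = {0}

From (3): 4 ∈ A.
(4) (exactly one): 0 ∈ T.
(5): A already has 1, so the rest are out.
Suppose 1 ∈ T: no assignment then satisfies all the clues, so 1 ∉ T.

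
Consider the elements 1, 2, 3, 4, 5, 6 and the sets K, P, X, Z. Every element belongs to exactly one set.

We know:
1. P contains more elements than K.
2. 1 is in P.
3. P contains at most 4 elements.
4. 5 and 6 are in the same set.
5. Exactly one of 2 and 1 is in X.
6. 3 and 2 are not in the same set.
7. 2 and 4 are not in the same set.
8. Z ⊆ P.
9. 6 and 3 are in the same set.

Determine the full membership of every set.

K = {4}; P = {1, 3, 5, 6}; X = {2}; Z = {}

From (2): 1 ∈ P.
(5) (exactly one): 2 ∈ X.
(6): 3 ∉ X.
(7): 4 ∉ X.
(9): 6 matches 3: 6 ∉ X.
(4): 5 matches 6: 5 ∉ X.
Suppose 3 ∈ K: no assignment then satisfies all the clues, so 3 ∉ K.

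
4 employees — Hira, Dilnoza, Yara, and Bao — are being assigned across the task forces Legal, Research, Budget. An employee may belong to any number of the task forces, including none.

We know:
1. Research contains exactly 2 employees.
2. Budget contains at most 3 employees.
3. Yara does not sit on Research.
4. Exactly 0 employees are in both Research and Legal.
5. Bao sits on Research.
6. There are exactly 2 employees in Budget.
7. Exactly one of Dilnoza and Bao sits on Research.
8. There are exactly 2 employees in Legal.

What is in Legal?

Legal = {Dilnoza, Yara}

From (3): Yara ∉ Research.
From (5): Bao ∈ Research.
(7) (exactly one): Dilnoza ∉ Research.
(1): only 2 candidates remain for Research, so all are in.
Suppose Hira ∈ Legal: no assignment then satisfies all the clues, so Hira ∉ Legal.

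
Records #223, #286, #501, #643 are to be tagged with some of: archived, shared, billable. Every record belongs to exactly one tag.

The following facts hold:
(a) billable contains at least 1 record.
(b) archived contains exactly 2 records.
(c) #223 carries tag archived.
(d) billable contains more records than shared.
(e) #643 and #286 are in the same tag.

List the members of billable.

billable = {#286, #643}

From (c): #223 ∈ archived.
Suppose #286 ∉ billable: no assignment then satisfies all the clues, so #286 ∈ billable.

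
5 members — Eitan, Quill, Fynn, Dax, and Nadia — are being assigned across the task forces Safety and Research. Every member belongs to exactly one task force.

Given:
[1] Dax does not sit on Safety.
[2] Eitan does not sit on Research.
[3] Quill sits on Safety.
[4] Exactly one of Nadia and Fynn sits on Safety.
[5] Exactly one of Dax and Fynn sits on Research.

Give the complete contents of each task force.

Safety = {Eitan, Fynn, Quill}; Research = {Dax, Nadia}

From (1): Dax ∉ Safety.
From (2): Eitan ∉ Research.
From (3): Quill ∈ Safety.
Only one task force left: Eitan ∈ Safety.
Only one task force left: Dax ∈ Research.
(5) (exactly one): Fynn ∉ Research.
Only one task force left: Fynn ∈ Safety.
(4) (exactly one): Nadia ∉ Safety.
Only one task force left: Nadia ∈ Research.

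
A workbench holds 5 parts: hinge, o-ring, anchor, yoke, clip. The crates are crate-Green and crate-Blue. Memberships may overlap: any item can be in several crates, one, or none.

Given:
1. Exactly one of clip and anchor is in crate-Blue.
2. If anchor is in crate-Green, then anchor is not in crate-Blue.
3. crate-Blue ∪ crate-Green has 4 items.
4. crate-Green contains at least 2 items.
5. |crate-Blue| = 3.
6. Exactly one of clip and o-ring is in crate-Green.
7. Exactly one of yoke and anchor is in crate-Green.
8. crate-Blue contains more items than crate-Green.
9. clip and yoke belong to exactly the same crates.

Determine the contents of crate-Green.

crate-Green = {anchor, o-ring}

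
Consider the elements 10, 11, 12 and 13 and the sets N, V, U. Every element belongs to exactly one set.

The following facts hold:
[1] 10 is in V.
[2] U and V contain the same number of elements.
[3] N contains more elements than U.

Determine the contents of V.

V = {10}

From (1): 10 ∈ V.
Suppose 11 ∈ V: no assignment then satisfies all the clues, so 11 ∉ V.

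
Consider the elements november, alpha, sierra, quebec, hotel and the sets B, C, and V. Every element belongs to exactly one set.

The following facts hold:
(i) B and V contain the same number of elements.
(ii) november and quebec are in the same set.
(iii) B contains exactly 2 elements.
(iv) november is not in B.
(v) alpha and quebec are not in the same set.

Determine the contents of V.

V = {november, quebec}

From (iv): november ∉ B.
(ii): quebec matches november: quebec ∉ B.
Suppose november ∉ V: no assignment then satisfies all the clues, so november ∈ V.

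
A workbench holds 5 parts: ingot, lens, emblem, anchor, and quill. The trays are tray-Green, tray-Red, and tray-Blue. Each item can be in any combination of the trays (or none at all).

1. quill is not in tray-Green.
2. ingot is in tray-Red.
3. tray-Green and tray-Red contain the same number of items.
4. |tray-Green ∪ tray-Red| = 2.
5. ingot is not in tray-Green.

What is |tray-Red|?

1

From (1): quill ∉ tray-Green.
From (2): ingot ∈ tray-Red.
From (5): ingot ∉ tray-Green.
Suppose lens ∈ tray-Red: no assignment then satisfies all the clues, so lens ∉ tray-Red.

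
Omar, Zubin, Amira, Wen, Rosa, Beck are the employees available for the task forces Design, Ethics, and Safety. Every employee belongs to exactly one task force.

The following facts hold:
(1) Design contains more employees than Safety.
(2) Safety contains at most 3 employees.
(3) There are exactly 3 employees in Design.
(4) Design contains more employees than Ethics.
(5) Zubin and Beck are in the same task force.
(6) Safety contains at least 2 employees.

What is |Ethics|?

1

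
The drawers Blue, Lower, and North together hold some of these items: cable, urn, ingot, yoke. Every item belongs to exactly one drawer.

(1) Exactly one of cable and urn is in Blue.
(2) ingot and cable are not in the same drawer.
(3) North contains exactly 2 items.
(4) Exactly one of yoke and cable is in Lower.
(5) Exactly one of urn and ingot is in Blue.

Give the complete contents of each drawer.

Blue = {urn}; Lower = {cable}; North = {ingot, yoke}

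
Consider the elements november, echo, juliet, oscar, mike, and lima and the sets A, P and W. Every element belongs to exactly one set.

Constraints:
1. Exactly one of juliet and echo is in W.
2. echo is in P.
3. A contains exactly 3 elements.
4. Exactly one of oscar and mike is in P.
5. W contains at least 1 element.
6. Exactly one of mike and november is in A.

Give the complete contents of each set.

A = {lima, november, oscar}; P = {echo, mike}; W = {juliet}

From (2): echo ∈ P.
(1) (exactly one): juliet ∈ W.
Suppose november ∉ A: no assignment then satisfies all the clues, so november ∈ A.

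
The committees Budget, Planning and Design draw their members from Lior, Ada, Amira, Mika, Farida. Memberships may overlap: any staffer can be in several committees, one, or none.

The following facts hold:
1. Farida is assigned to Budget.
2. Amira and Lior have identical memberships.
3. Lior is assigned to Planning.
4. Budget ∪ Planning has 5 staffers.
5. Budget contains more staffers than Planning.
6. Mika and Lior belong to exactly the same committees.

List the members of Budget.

Budget = {Ada, Amira, Farida, Lior, Mika}

From (1): Farida ∈ Budget.
From (3): Lior ∈ Planning.
(2): Amira matches Lior: Amira ∈ Planning.
(6): Mika matches Lior: Mika ∈ Planning.
Suppose Lior ∉ Budget: no assignment then satisfies all the clues, so Lior ∈ Budget.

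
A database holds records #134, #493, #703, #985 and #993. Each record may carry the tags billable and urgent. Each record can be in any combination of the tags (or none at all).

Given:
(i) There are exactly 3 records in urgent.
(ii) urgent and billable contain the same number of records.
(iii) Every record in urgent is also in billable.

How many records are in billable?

3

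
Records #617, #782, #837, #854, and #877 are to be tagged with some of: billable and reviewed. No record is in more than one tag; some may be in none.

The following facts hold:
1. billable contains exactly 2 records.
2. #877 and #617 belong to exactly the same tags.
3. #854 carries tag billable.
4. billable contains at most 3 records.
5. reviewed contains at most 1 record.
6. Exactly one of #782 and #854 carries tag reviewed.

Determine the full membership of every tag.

billable = {#837, #854}; reviewed = {#782}

From (3): #854 ∈ billable.
(6) (exactly one): #782 ∈ reviewed.
(5): reviewed already has 1, so the rest are out.
Suppose #617 ∈ billable: no assignment then satisfies all the clues, so #617 ∉ billable.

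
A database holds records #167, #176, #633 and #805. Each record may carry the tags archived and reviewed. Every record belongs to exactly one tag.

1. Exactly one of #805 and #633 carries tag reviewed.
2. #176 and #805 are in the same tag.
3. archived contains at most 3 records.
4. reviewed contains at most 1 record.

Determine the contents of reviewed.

reviewed = {#633}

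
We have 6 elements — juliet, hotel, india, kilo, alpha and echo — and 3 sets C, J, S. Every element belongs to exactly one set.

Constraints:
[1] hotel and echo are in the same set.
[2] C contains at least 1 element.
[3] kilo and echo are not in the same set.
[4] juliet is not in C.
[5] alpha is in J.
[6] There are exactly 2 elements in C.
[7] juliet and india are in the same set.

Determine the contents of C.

C = {echo, hotel}

From (4): juliet ∉ C.
From (5): alpha ∈ J.
(7): india matches juliet: india ∉ C.
Suppose hotel ∉ C: no assignment then satisfies all the clues, so hotel ∈ C.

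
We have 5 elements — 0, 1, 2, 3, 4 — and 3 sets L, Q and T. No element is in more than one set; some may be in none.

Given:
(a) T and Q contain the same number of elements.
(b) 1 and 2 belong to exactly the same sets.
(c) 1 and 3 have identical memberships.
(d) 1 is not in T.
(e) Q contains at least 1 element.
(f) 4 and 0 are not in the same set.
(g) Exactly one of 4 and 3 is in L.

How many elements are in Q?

1

From (d): 1 ∉ T.
(b): 2 matches 1: 2 ∉ T.
(c): 3 matches 1: 3 ∉ T.
Suppose 0 ∈ L: no assignment then satisfies all the clues, so 0 ∉ L.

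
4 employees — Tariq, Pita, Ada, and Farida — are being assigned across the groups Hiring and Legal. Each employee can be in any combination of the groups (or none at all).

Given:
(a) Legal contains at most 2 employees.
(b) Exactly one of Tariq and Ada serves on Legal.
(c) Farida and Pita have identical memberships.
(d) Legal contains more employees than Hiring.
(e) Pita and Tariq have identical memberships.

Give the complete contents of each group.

Hiring = {}; Legal = {Ada}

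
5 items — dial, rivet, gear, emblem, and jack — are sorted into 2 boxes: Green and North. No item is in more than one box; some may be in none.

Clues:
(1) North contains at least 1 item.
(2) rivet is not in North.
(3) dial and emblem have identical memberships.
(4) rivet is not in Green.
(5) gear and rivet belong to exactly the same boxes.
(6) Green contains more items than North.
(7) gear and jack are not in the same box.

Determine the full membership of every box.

From (2): rivet ∉ North.
From (4): rivet ∉ Green.
(5): gear matches rivet: gear ∉ Green.
(5): gear matches rivet: gear ∉ North.
Suppose dial ∉ Green: no assignment then satisfies all the clues, so dial ∈ Green.

Green = {dial, emblem}; North = {jack}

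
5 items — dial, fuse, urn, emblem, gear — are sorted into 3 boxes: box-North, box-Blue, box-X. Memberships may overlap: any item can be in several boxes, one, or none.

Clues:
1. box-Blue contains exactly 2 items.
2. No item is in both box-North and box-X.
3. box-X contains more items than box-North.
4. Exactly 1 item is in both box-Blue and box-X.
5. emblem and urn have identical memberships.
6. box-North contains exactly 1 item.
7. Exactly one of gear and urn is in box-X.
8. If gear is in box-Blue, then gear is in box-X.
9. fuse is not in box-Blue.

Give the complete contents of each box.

From (9): fuse ∉ box-Blue.
Suppose dial ∉ box-North: no assignment then satisfies all the clues, so dial ∈ box-North.

box-North = {dial}; box-Blue = {dial, gear}; box-X = {fuse, gear}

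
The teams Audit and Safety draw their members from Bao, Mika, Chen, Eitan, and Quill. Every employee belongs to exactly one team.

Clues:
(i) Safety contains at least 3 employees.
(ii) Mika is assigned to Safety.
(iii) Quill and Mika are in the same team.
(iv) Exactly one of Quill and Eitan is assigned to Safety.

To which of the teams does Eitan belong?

From (ii): Mika ∈ Safety.
(iii): Quill matches Mika: Quill ∉ Audit.
(iii): Quill matches Mika: Quill ∈ Safety.
(iv) (exactly one): Eitan ∉ Safety.
Only one team left: Eitan ∈ Audit.

Eitan: Audit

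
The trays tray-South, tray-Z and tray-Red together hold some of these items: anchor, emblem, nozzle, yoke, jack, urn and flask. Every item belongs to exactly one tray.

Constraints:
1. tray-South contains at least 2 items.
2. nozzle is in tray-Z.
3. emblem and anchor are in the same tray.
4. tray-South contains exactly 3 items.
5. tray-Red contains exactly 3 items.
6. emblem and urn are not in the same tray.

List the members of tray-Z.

tray-Z = {nozzle}

From (2): nozzle ∈ tray-Z.
Suppose anchor ∈ tray-Z: no assignment then satisfies all the clues, so anchor ∉ tray-Z.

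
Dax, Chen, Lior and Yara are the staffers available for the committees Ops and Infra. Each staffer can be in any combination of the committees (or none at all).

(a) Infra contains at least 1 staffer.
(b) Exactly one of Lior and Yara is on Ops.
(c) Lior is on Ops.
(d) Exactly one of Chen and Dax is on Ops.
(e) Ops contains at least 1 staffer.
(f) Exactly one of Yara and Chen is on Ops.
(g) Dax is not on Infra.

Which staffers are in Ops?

Ops = {Chen, Lior}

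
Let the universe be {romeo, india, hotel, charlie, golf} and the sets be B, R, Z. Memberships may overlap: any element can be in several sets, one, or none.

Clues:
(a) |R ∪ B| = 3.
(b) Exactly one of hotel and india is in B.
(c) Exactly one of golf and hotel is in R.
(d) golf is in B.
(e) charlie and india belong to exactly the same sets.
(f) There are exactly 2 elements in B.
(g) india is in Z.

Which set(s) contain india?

From (d): golf ∈ B.
From (g): india ∈ Z.
(e): charlie matches india: charlie ∈ Z.
Suppose india ∈ B: no assignment then satisfies all the clues, so india ∉ B.

india: Z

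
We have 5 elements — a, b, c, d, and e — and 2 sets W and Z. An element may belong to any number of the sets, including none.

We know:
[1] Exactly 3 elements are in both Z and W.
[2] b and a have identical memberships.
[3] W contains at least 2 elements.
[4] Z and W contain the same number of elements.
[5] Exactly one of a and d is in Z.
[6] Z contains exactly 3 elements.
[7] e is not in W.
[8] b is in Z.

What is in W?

From (7): e ∉ W.
From (8): b ∈ Z.
(2): a matches b: a ∈ Z.
(5) (exactly one): d ∉ Z.
Suppose a ∉ W: no assignment then satisfies all the clues, so a ∈ W.

W = {a, b, c}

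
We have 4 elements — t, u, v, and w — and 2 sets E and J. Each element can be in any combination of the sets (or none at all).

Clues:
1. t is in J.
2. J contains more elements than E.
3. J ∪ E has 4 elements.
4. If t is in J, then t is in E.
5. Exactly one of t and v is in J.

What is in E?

E = {t, v}

From (1): t ∈ J.
(4): t ∈ E.
(5) (exactly one): v ∉ J.
Suppose u ∈ E: no assignment then satisfies all the clues, so u ∉ E.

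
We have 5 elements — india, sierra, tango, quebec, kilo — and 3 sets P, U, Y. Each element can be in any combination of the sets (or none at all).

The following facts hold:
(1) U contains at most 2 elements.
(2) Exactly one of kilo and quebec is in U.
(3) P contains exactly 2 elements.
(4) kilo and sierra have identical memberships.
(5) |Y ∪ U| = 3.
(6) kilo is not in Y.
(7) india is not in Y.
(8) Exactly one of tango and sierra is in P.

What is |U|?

2

From (6): kilo ∉ Y.
From (7): india ∉ Y.
(4): sierra matches kilo: sierra ∉ Y.
Suppose tango ∈ U: no assignment then satisfies all the clues, so tango ∉ U.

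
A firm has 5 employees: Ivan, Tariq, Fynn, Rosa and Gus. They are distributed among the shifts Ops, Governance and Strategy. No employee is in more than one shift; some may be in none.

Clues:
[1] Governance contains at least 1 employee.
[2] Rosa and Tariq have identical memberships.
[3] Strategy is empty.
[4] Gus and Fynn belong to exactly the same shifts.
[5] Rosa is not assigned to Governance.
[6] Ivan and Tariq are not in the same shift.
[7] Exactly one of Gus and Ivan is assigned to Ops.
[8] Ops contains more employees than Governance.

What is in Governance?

Governance = {Ivan}

From (5): Rosa ∉ Governance.
(2): Tariq matches Rosa: Tariq ∉ Governance.
(3): Strategy already has 0, so the rest are out.
Suppose Ivan ∉ Governance: no assignment then satisfies all the clues, so Ivan ∈ Governance.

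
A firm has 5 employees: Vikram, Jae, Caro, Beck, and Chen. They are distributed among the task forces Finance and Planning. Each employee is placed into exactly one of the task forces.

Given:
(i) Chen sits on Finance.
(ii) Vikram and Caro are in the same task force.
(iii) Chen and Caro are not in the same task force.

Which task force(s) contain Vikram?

Vikram: Planning

From (i): Chen ∈ Finance.
(iii): Caro ∉ Finance.
Only one task force left: Caro ∈ Planning.
(ii): Vikram matches Caro: Vikram ∉ Finance.
(ii): Vikram matches Caro: Vikram ∈ Planning.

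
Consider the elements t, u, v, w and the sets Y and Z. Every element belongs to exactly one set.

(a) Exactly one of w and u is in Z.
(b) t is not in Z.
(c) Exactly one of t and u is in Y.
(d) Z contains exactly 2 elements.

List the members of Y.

Y = {t, w}

From (b): t ∉ Z.
Only one set left: t ∈ Y.
(c) (exactly one): u ∉ Y.
Only one set left: u ∈ Z.
(a) (exactly one): w ∉ Z.
(d): only 2 candidates remain for Z, so all are in.
Only one set left: w ∈ Y.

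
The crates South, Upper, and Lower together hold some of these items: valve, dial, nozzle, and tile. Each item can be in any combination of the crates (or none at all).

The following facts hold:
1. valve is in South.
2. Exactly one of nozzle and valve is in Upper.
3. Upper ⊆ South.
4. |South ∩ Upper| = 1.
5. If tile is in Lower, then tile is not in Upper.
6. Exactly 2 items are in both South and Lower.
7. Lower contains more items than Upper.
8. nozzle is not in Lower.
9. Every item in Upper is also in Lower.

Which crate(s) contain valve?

From (1): valve ∈ South.
From (8): nozzle ∉ Lower.
(9) contrapositive: nozzle ∉ Upper.
(2) (exactly one): valve ∈ Upper.
(9) with valve ∈ Upper: valve ∈ Lower.

valve: Lower, South, Upper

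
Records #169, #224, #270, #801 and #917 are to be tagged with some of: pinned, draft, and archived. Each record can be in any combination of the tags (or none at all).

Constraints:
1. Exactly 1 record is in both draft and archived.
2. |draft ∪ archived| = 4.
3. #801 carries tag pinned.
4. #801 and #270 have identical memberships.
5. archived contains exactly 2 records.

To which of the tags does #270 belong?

#270: draft, pinned

From (3): #801 ∈ pinned.
(4): #270 matches #801: #270 ∈ pinned.
Suppose #270 ∉ draft: no assignment then satisfies all the clues, so #270 ∈ draft.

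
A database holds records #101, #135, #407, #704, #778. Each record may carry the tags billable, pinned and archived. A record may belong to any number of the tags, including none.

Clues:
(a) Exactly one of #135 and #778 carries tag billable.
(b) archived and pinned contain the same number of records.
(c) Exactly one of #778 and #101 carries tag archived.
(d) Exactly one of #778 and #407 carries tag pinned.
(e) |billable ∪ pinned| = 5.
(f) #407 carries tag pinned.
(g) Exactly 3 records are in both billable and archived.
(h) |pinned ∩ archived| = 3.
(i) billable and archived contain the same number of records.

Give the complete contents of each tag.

billable = {#101, #407, #704, #778}; pinned = {#101, #135, #407, #704}; archived = {#135, #407, #704, #778}

From (f): #407 ∈ pinned.
(d) (exactly one): #778 ∉ pinned.
Suppose #101 ∉ billable: no assignment then satisfies all the clues, so #101 ∈ billable.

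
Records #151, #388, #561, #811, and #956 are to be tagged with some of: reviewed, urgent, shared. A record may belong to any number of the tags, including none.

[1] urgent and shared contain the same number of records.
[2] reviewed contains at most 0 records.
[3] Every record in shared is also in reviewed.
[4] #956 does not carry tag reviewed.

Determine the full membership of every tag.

reviewed = {}; urgent = {}; shared = {}

From (4): #956 ∉ reviewed.
(2): reviewed already has 0, so the rest are out.
(3) contrapositive: #151 ∉ shared.
(3) contrapositive: #388 ∉ shared.
(3) contrapositive: #561 ∉ shared.
(3) contrapositive: #811 ∉ shared.
(3) contrapositive: #956 ∉ shared.
Suppose #151 ∈ urgent: no assignment then satisfies all the clues, so #151 ∉ urgent.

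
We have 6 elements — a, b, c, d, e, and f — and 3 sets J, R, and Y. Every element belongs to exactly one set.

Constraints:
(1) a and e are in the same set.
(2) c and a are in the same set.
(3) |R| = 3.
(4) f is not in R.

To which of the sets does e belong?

e: R

From (4): f ∉ R.
Suppose e ∈ J: no assignment then satisfies all the clues, so e ∉ J.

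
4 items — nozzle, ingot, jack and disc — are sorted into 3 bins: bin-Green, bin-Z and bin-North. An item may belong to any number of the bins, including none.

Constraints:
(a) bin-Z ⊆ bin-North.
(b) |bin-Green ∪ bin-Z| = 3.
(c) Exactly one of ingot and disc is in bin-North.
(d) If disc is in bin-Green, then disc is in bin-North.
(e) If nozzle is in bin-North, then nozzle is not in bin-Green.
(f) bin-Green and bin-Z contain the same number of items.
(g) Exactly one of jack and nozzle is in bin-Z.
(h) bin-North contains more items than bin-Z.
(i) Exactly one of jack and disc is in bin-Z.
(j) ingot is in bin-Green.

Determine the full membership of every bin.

bin-Green = {disc, ingot}; bin-Z = {disc, nozzle}; bin-North = {disc, jack, nozzle}

From (j): ingot ∈ bin-Green.
Suppose nozzle ∈ bin-Green: no assignment then satisfies all the clues, so nozzle ∉ bin-Green.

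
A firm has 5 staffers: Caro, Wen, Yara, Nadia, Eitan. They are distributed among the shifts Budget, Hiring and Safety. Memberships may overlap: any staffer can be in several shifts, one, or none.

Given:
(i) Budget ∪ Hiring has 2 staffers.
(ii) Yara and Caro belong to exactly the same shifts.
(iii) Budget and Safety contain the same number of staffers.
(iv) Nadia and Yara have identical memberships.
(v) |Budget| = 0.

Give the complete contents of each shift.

(v): Budget already has 0, so the rest are out.
Suppose Caro ∈ Hiring: no assignment then satisfies all the clues, so Caro ∉ Hiring.

Budget = {}; Hiring = {Eitan, Wen}; Safety = {}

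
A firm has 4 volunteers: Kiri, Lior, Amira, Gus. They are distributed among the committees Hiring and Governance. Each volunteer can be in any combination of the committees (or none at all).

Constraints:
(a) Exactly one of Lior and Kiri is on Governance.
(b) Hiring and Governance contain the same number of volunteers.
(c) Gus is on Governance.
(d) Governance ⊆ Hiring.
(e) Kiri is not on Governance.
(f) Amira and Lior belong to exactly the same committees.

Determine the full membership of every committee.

Hiring = {Amira, Gus, Lior}; Governance = {Amira, Gus, Lior}

From (c): Gus ∈ Governance.
From (e): Kiri ∉ Governance.
(a) (exactly one): Lior ∈ Governance.
(d) with Lior ∈ Governance: Lior ∈ Hiring.
(d) with Gus ∈ Governance: Gus ∈ Hiring.
(f): Amira matches Lior: Amira ∈ Hiring.
(f): Amira matches Lior: Amira ∈ Governance.
Suppose Kiri ∈ Hiring: no assignment then satisfies all the clues, so Kiri ∉ Hiring.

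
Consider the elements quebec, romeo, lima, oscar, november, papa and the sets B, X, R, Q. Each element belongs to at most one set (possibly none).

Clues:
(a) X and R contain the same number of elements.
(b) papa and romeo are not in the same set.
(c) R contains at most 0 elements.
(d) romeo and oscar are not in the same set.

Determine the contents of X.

X = {}

(c): R already has 0, so the rest are out.
Suppose quebec ∈ X: no assignment then satisfies all the clues, so quebec ∉ X.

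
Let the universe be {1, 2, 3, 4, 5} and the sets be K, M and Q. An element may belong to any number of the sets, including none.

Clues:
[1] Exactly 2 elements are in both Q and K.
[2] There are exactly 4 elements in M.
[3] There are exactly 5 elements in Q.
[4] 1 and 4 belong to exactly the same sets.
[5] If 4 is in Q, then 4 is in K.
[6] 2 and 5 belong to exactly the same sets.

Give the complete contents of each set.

(3): only 5 candidates remain for Q, so all are in.
(5): 4 ∈ K.
(4): 1 matches 4: 1 ∈ K.
Suppose 1 ∉ M: no assignment then satisfies all the clues, so 1 ∈ M.

K = {1, 4}; M = {1, 2, 4, 5}; Q = {1, 2, 3, 4, 5}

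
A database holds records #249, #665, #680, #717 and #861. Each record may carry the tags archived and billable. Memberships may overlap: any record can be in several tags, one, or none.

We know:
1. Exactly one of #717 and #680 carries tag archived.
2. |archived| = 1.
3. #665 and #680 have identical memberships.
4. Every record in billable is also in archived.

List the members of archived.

archived = {#717}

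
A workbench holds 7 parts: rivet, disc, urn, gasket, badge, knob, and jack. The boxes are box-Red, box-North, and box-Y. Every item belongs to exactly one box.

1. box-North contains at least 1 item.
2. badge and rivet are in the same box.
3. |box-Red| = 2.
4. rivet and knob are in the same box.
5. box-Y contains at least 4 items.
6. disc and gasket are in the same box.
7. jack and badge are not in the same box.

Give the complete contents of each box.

box-Red = {disc, gasket}; box-North = {jack}; box-Y = {badge, knob, rivet, urn}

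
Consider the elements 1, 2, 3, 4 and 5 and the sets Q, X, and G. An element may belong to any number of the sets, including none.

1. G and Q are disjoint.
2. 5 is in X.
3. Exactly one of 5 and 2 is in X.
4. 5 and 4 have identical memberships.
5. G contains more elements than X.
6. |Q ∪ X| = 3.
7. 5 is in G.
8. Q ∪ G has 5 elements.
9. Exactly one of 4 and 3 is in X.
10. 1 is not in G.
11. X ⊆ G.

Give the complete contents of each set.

From (2): 5 ∈ X.
From (7): 5 ∈ G.
From (10): 1 ∉ G.
(1) (disjoint): 5 ∉ Q.
(3) (exactly one): 2 ∉ X.
(4): 4 matches 5: 4 ∉ Q.
(4): 4 matches 5: 4 ∈ X.
(4): 4 matches 5: 4 ∈ G.
(9) (exactly one): 3 ∉ X.
(11) contrapositive: 1 ∉ X.
Suppose 1 ∉ Q: no assignment then satisfies all the clues, so 1 ∈ Q.

Q = {1}; X = {4, 5}; G = {2, 3, 4, 5}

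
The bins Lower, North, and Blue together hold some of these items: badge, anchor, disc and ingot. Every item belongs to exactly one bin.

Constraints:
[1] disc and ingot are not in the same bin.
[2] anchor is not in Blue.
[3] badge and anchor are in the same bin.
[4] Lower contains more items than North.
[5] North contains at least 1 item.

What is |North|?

From (2): anchor ∉ Blue.
(3): badge matches anchor: badge ∉ Blue.
Suppose badge ∉ Lower: no assignment then satisfies all the clues, so badge ∈ Lower.

1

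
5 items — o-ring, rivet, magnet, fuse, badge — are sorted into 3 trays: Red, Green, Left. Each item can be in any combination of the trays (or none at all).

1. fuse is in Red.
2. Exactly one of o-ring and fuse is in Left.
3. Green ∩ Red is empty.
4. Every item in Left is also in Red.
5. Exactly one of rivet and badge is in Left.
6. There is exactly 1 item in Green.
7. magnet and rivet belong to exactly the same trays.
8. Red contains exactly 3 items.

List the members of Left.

Left = {fuse, magnet, rivet}

From (1): fuse ∈ Red.
(3) (disjoint): fuse ∉ Green.
Suppose o-ring ∈ Left: no assignment then satisfies all the clues, so o-ring ∉ Left.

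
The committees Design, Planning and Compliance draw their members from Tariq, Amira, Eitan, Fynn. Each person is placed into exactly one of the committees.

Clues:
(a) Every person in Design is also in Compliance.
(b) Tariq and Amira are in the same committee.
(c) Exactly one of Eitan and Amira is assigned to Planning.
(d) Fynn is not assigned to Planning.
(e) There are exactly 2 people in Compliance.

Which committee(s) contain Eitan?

Eitan: Compliance

From (d): Fynn ∉ Planning.
Suppose Eitan ∈ Design: no assignment then satisfies all the clues, so Eitan ∉ Design.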